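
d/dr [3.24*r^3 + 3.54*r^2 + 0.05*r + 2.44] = 9.72*r^2 + 7.08*r + 0.05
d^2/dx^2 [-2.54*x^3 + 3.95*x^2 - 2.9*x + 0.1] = 7.9 - 15.24*x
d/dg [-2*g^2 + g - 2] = 1 - 4*g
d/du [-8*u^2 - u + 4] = -16*u - 1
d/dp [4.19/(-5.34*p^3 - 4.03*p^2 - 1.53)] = p*(67.1238*p + 33.7714)/(5.34*p^3 + 4.03*p^2 + 1.53)^2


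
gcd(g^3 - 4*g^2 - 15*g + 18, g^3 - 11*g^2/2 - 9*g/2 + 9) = g^2 - 7*g + 6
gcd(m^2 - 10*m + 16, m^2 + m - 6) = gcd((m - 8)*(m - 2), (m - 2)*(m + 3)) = m - 2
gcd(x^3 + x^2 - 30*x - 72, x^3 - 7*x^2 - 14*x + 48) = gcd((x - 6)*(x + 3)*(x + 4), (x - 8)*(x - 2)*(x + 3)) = x + 3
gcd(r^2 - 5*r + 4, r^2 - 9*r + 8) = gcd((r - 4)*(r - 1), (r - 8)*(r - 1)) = r - 1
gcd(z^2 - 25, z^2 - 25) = z^2 - 25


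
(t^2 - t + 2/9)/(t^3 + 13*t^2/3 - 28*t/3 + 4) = (t - 1/3)/(t^2 + 5*t - 6)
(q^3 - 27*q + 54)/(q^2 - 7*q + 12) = (q^2 + 3*q - 18)/(q - 4)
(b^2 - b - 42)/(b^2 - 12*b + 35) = (b + 6)/(b - 5)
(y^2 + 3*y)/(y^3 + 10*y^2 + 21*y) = 1/(y + 7)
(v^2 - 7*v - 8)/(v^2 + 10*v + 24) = (v^2 - 7*v - 8)/(v^2 + 10*v + 24)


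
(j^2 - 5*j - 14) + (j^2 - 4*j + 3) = 2*j^2 - 9*j - 11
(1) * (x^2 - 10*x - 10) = x^2 - 10*x - 10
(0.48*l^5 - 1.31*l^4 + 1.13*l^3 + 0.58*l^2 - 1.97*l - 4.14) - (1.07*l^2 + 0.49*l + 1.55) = 0.48*l^5 - 1.31*l^4 + 1.13*l^3 - 0.49*l^2 - 2.46*l - 5.69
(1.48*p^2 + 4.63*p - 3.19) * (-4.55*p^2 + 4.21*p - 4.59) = -6.734*p^4 - 14.8357*p^3 + 27.2136*p^2 - 34.6816*p + 14.6421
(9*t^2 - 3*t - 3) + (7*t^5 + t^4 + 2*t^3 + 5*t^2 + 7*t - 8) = 7*t^5 + t^4 + 2*t^3 + 14*t^2 + 4*t - 11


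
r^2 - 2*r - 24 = (r - 6)*(r + 4)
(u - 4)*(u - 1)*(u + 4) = u^3 - u^2 - 16*u + 16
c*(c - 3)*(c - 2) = c^3 - 5*c^2 + 6*c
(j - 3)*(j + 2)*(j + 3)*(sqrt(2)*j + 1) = sqrt(2)*j^4 + j^3 + 2*sqrt(2)*j^3 - 9*sqrt(2)*j^2 + 2*j^2 - 18*sqrt(2)*j - 9*j - 18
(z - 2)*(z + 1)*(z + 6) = z^3 + 5*z^2 - 8*z - 12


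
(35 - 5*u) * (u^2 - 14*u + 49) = -5*u^3 + 105*u^2 - 735*u + 1715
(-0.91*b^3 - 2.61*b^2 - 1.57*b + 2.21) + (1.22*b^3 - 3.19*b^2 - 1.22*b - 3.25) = 0.31*b^3 - 5.8*b^2 - 2.79*b - 1.04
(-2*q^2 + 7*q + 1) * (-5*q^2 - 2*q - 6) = 10*q^4 - 31*q^3 - 7*q^2 - 44*q - 6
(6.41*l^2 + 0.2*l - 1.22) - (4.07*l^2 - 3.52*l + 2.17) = 2.34*l^2 + 3.72*l - 3.39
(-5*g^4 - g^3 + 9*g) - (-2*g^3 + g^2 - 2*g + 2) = -5*g^4 + g^3 - g^2 + 11*g - 2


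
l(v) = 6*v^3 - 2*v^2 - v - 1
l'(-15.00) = 4109.00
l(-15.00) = -20686.00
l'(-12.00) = 2639.00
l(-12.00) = -10645.00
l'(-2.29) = 102.55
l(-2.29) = -81.25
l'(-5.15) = 497.00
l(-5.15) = -868.44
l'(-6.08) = 688.72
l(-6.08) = -1417.39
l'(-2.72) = 143.05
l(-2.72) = -133.82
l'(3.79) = 242.39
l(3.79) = 293.12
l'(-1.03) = 22.22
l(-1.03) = -8.65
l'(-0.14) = -0.09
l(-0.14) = -0.92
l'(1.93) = 58.33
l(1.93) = 32.75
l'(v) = 18*v^2 - 4*v - 1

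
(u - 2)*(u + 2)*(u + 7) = u^3 + 7*u^2 - 4*u - 28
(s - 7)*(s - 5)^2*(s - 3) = s^4 - 20*s^3 + 146*s^2 - 460*s + 525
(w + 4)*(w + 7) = w^2 + 11*w + 28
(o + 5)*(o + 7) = o^2 + 12*o + 35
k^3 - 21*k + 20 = (k - 4)*(k - 1)*(k + 5)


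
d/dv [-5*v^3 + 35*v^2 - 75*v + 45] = -15*v^2 + 70*v - 75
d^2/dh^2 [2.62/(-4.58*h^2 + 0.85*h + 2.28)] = (-109.916336*h^2 + 20.39932*h + 2.62*(9.16*h - 0.85)*(18.32*h - 1.7) + 54.718176)/(-4.58*h^2 + 0.85*h + 2.28)^3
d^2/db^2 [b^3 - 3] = 6*b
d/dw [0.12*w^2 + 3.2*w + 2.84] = 0.24*w + 3.2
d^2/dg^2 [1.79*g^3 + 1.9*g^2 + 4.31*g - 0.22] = 10.74*g + 3.8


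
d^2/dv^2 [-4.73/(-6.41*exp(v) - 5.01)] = (194.346713*exp(v) - 151.899693)*exp(v)/(6.41*exp(v) + 5.01)^3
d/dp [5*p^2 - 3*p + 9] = 10*p - 3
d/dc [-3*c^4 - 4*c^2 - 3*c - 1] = -12*c^3 - 8*c - 3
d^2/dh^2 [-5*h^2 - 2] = -10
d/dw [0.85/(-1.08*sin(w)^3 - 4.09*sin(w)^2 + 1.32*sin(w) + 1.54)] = (2.754*sin(w)^2 + 6.953*sin(w) - 1.122)*cos(w)/(1.08*sin(w)^3 + 4.09*sin(w)^2 - 1.32*sin(w) - 1.54)^2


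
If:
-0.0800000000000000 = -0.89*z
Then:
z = 0.09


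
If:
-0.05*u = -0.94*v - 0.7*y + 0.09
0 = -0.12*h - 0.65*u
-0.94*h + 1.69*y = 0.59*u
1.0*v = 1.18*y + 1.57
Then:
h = -1.54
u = 0.28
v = 0.68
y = -0.76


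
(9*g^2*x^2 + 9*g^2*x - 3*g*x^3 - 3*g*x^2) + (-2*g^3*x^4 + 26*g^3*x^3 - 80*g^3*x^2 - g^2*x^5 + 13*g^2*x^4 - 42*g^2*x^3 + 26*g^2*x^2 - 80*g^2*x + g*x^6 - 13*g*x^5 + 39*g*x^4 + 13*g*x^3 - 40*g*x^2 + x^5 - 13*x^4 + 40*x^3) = -2*g^3*x^4 + 26*g^3*x^3 - 80*g^3*x^2 - g^2*x^5 + 13*g^2*x^4 - 42*g^2*x^3 + 35*g^2*x^2 - 71*g^2*x + g*x^6 - 13*g*x^5 + 39*g*x^4 + 10*g*x^3 - 43*g*x^2 + x^5 - 13*x^4 + 40*x^3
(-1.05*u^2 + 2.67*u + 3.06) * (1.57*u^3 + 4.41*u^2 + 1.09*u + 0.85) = -1.6485*u^5 - 0.4386*u^4 + 15.4344*u^3 + 15.5124*u^2 + 5.6049*u + 2.601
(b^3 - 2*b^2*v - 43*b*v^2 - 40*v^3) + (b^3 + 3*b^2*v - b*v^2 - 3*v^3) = 2*b^3 + b^2*v - 44*b*v^2 - 43*v^3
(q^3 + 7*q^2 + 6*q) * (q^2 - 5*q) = q^5 + 2*q^4 - 29*q^3 - 30*q^2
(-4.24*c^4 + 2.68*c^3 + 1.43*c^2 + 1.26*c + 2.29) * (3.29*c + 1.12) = -13.9496*c^5 + 4.0684*c^4 + 7.7063*c^3 + 5.747*c^2 + 8.9453*c + 2.5648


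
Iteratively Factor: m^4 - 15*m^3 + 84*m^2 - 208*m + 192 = (m - 4)*(m^3 - 11*m^2 + 40*m - 48) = (m - 4)^2*(m^2 - 7*m + 12) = (m - 4)^3*(m - 3)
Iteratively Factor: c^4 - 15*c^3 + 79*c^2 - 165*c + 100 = (c - 5)*(c^3 - 10*c^2 + 29*c - 20) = (c - 5)*(c - 4)*(c^2 - 6*c + 5) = (c - 5)^2*(c - 4)*(c - 1)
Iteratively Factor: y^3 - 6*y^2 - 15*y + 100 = (y - 5)*(y^2 - y - 20) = (y - 5)^2*(y + 4)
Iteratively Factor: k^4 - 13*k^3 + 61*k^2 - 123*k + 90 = (k - 2)*(k^3 - 11*k^2 + 39*k - 45) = (k - 3)*(k - 2)*(k^2 - 8*k + 15) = (k - 3)^2*(k - 2)*(k - 5)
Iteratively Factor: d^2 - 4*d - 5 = (d + 1)*(d - 5)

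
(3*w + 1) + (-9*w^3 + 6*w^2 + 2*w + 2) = -9*w^3 + 6*w^2 + 5*w + 3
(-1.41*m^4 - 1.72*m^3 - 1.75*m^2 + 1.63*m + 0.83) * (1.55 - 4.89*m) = 6.8949*m^5 + 6.2253*m^4 + 5.8915*m^3 - 10.6832*m^2 - 1.5322*m + 1.2865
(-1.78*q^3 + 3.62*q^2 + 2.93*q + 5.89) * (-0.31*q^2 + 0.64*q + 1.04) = 0.5518*q^5 - 2.2614*q^4 - 0.4427*q^3 + 3.8141*q^2 + 6.8168*q + 6.1256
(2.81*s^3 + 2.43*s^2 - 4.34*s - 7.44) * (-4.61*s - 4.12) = -12.9541*s^4 - 22.7795*s^3 + 9.9958*s^2 + 52.1792*s + 30.6528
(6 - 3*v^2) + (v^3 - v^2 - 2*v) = v^3 - 4*v^2 - 2*v + 6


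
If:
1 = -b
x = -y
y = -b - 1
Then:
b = -1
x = 0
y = 0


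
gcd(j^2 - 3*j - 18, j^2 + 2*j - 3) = j + 3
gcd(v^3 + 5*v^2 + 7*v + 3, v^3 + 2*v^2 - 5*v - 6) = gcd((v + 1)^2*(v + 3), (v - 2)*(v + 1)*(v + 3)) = v^2 + 4*v + 3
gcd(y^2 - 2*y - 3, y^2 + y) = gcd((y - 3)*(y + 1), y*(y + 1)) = y + 1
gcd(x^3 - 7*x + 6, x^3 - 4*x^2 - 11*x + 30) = x^2 + x - 6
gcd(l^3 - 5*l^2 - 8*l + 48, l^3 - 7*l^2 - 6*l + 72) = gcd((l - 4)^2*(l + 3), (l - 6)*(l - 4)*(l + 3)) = l^2 - l - 12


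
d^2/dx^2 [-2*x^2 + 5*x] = -4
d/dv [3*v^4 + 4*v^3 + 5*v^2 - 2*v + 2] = 12*v^3 + 12*v^2 + 10*v - 2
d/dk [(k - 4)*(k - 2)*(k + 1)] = 3*k^2 - 10*k + 2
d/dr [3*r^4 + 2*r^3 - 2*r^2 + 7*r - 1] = 12*r^3 + 6*r^2 - 4*r + 7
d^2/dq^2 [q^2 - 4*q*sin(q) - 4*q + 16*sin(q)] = 4*q*sin(q) - 16*sin(q) - 8*cos(q) + 2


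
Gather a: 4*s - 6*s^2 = -6*s^2 + 4*s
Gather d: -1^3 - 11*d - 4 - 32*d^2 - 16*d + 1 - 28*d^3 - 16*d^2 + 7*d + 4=-28*d^3 - 48*d^2 - 20*d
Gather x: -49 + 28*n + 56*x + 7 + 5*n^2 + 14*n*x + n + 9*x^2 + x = 5*n^2 + 29*n + 9*x^2 + x*(14*n + 57) - 42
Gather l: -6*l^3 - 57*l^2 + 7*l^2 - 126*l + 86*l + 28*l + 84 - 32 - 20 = -6*l^3 - 50*l^2 - 12*l + 32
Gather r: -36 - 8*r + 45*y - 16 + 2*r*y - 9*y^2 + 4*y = r*(2*y - 8) - 9*y^2 + 49*y - 52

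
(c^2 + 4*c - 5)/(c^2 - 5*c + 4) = (c + 5)/(c - 4)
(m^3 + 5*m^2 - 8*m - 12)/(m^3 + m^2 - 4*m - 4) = (m + 6)/(m + 2)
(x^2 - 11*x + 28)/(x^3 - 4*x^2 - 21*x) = (x - 4)/(x*(x + 3))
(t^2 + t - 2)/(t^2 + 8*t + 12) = (t - 1)/(t + 6)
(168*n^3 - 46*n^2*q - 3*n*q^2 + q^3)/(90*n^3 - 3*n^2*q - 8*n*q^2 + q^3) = (-28*n^2 + 3*n*q + q^2)/(-15*n^2 - 2*n*q + q^2)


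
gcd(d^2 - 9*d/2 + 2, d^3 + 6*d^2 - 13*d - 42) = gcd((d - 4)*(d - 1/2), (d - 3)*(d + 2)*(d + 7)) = 1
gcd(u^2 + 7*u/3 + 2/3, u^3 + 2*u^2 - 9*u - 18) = u + 2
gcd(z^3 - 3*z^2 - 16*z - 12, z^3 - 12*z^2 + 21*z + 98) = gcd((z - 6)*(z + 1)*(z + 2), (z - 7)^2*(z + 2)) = z + 2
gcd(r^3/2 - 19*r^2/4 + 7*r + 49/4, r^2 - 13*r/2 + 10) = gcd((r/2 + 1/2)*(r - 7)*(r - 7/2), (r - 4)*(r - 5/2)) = 1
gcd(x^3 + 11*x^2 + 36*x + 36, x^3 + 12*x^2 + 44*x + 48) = x^2 + 8*x + 12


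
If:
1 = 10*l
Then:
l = 1/10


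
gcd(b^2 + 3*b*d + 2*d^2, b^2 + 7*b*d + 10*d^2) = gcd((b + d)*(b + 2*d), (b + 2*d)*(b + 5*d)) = b + 2*d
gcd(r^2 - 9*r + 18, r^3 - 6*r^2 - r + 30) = r - 3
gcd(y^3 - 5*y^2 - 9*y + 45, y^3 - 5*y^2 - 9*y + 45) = y^3 - 5*y^2 - 9*y + 45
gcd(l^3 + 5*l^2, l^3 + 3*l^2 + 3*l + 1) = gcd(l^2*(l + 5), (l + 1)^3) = 1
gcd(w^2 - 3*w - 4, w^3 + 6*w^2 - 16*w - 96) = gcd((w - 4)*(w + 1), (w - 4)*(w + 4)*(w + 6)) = w - 4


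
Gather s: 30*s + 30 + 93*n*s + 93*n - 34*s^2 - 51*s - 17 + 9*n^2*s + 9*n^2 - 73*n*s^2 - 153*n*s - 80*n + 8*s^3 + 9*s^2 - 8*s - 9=9*n^2 + 13*n + 8*s^3 + s^2*(-73*n - 25) + s*(9*n^2 - 60*n - 29) + 4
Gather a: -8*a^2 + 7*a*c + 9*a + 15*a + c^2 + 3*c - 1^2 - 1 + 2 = -8*a^2 + a*(7*c + 24) + c^2 + 3*c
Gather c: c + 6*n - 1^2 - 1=c + 6*n - 2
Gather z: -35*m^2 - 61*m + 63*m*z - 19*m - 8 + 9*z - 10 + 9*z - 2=-35*m^2 - 80*m + z*(63*m + 18) - 20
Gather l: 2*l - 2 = 2*l - 2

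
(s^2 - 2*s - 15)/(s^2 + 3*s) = (s - 5)/s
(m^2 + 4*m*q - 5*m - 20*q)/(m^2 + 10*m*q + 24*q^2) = (m - 5)/(m + 6*q)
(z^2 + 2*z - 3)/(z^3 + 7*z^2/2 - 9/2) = 2/(2*z + 3)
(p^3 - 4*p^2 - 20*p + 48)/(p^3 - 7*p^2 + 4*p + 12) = (p + 4)/(p + 1)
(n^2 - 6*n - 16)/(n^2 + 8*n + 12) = (n - 8)/(n + 6)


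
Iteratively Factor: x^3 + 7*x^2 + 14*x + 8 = (x + 2)*(x^2 + 5*x + 4) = (x + 1)*(x + 2)*(x + 4)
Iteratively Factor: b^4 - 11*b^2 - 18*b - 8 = (b - 4)*(b^3 + 4*b^2 + 5*b + 2) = (b - 4)*(b + 2)*(b^2 + 2*b + 1) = (b - 4)*(b + 1)*(b + 2)*(b + 1)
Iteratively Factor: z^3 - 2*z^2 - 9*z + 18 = (z + 3)*(z^2 - 5*z + 6) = (z - 3)*(z + 3)*(z - 2)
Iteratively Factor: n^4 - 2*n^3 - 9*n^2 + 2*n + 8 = (n - 4)*(n^3 + 2*n^2 - n - 2) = (n - 4)*(n + 2)*(n^2 - 1) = (n - 4)*(n + 1)*(n + 2)*(n - 1)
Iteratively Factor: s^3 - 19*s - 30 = (s + 3)*(s^2 - 3*s - 10) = (s - 5)*(s + 3)*(s + 2)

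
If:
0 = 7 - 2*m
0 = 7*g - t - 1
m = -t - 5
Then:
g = -15/14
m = 7/2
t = -17/2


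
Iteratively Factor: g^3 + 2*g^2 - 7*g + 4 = (g - 1)*(g^2 + 3*g - 4) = (g - 1)*(g + 4)*(g - 1)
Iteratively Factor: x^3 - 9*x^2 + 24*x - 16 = (x - 4)*(x^2 - 5*x + 4) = (x - 4)*(x - 1)*(x - 4)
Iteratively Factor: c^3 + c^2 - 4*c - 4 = (c - 2)*(c^2 + 3*c + 2) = (c - 2)*(c + 2)*(c + 1)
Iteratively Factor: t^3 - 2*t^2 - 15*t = (t)*(t^2 - 2*t - 15) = t*(t - 5)*(t + 3)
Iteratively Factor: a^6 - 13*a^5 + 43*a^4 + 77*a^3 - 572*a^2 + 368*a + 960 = (a + 3)*(a^5 - 16*a^4 + 91*a^3 - 196*a^2 + 16*a + 320) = (a - 4)*(a + 3)*(a^4 - 12*a^3 + 43*a^2 - 24*a - 80) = (a - 5)*(a - 4)*(a + 3)*(a^3 - 7*a^2 + 8*a + 16) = (a - 5)*(a - 4)^2*(a + 3)*(a^2 - 3*a - 4) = (a - 5)*(a - 4)^2*(a + 1)*(a + 3)*(a - 4)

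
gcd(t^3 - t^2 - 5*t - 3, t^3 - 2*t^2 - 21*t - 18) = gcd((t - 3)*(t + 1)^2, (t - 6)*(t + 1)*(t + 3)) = t + 1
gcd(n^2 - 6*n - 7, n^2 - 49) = n - 7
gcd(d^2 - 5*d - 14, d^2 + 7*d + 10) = d + 2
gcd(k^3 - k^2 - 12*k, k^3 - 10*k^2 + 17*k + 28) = k - 4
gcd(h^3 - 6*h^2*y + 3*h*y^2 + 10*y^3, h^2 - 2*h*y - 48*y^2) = 1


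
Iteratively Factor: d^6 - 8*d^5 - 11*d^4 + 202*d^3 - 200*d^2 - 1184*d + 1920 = (d - 5)*(d^5 - 3*d^4 - 26*d^3 + 72*d^2 + 160*d - 384) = (d - 5)*(d + 4)*(d^4 - 7*d^3 + 2*d^2 + 64*d - 96) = (d - 5)*(d - 4)*(d + 4)*(d^3 - 3*d^2 - 10*d + 24) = (d - 5)*(d - 4)*(d - 2)*(d + 4)*(d^2 - d - 12) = (d - 5)*(d - 4)*(d - 2)*(d + 3)*(d + 4)*(d - 4)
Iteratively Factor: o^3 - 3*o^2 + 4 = (o - 2)*(o^2 - o - 2) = (o - 2)*(o + 1)*(o - 2)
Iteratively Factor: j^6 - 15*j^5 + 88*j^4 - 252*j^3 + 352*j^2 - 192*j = (j - 2)*(j^5 - 13*j^4 + 62*j^3 - 128*j^2 + 96*j) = (j - 2)^2*(j^4 - 11*j^3 + 40*j^2 - 48*j) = j*(j - 2)^2*(j^3 - 11*j^2 + 40*j - 48) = j*(j - 4)*(j - 2)^2*(j^2 - 7*j + 12) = j*(j - 4)^2*(j - 2)^2*(j - 3)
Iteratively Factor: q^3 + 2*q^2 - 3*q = (q)*(q^2 + 2*q - 3) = q*(q - 1)*(q + 3)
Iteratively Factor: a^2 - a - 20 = (a + 4)*(a - 5)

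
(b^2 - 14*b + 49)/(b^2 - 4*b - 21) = (b - 7)/(b + 3)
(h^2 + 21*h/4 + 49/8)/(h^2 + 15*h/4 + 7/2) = (h + 7/2)/(h + 2)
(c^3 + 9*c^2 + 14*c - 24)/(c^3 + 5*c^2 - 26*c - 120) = (c - 1)/(c - 5)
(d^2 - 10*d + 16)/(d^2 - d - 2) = (d - 8)/(d + 1)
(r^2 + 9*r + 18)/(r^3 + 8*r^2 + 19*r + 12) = (r + 6)/(r^2 + 5*r + 4)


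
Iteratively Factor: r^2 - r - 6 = (r + 2)*(r - 3)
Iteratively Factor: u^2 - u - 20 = (u + 4)*(u - 5)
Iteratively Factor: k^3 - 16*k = (k - 4)*(k^2 + 4*k) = k*(k - 4)*(k + 4)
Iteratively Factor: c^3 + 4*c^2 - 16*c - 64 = (c - 4)*(c^2 + 8*c + 16) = (c - 4)*(c + 4)*(c + 4)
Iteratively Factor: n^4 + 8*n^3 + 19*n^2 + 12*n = (n + 4)*(n^3 + 4*n^2 + 3*n) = n*(n + 4)*(n^2 + 4*n + 3) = n*(n + 1)*(n + 4)*(n + 3)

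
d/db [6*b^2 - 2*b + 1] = 12*b - 2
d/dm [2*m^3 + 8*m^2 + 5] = 2*m*(3*m + 8)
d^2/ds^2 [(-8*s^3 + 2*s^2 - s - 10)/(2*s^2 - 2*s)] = (-7*s^3 - 30*s^2 + 30*s - 10)/(s^3*(s^3 - 3*s^2 + 3*s - 1))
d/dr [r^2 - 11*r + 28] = 2*r - 11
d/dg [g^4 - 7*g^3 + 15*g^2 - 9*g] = 4*g^3 - 21*g^2 + 30*g - 9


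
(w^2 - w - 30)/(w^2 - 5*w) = (w^2 - w - 30)/(w*(w - 5))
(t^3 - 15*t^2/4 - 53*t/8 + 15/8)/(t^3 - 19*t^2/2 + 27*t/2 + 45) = (t - 1/4)/(t - 6)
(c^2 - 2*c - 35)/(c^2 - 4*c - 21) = (c + 5)/(c + 3)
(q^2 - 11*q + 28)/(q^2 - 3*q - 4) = (q - 7)/(q + 1)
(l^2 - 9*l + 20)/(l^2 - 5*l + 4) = (l - 5)/(l - 1)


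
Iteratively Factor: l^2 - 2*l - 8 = (l + 2)*(l - 4)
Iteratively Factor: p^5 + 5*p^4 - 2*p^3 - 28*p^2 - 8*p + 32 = (p + 4)*(p^4 + p^3 - 6*p^2 - 4*p + 8) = (p + 2)*(p + 4)*(p^3 - p^2 - 4*p + 4) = (p - 2)*(p + 2)*(p + 4)*(p^2 + p - 2) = (p - 2)*(p + 2)^2*(p + 4)*(p - 1)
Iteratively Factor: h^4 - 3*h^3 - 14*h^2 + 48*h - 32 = (h - 1)*(h^3 - 2*h^2 - 16*h + 32) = (h - 4)*(h - 1)*(h^2 + 2*h - 8) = (h - 4)*(h - 1)*(h + 4)*(h - 2)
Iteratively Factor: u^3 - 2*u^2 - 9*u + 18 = (u - 3)*(u^2 + u - 6) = (u - 3)*(u - 2)*(u + 3)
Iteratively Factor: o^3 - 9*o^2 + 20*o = (o - 4)*(o^2 - 5*o) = (o - 5)*(o - 4)*(o)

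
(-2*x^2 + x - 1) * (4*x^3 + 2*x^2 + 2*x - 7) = -8*x^5 - 6*x^3 + 14*x^2 - 9*x + 7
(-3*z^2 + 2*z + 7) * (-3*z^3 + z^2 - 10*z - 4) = 9*z^5 - 9*z^4 + 11*z^3 - z^2 - 78*z - 28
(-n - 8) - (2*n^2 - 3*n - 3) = -2*n^2 + 2*n - 5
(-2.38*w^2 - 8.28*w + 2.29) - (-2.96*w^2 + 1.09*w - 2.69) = 0.58*w^2 - 9.37*w + 4.98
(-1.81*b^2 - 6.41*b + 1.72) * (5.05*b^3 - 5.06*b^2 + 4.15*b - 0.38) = -9.1405*b^5 - 23.2119*b^4 + 33.6091*b^3 - 34.6169*b^2 + 9.5738*b - 0.6536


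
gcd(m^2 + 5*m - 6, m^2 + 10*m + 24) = m + 6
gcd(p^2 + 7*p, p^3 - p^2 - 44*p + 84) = p + 7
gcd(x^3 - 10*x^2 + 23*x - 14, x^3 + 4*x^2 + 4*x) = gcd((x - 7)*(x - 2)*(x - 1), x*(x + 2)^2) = 1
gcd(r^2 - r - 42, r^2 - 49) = r - 7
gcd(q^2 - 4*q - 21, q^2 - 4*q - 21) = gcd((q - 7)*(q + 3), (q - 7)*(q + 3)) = q^2 - 4*q - 21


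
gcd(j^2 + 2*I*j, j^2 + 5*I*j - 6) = j + 2*I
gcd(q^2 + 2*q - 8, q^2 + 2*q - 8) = q^2 + 2*q - 8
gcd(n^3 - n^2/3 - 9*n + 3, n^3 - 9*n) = n^2 - 9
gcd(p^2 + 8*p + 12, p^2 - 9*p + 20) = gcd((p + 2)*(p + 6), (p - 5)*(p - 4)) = 1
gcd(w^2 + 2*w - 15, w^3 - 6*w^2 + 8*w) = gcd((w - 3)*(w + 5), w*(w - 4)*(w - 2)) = 1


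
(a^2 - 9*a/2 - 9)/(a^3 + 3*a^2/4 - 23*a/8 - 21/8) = 4*(a - 6)/(4*a^2 - 3*a - 7)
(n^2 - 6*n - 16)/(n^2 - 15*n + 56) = (n + 2)/(n - 7)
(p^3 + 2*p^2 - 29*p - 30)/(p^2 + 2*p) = (p^3 + 2*p^2 - 29*p - 30)/(p*(p + 2))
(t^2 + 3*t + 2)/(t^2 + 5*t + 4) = (t + 2)/(t + 4)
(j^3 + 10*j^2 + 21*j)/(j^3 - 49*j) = (j + 3)/(j - 7)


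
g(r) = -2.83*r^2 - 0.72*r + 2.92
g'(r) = -5.66*r - 0.72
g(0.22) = 2.62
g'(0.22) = -1.97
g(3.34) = -31.06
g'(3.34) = -19.62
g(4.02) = -45.71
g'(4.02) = -23.47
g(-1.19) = -0.23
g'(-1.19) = 6.02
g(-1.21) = -0.35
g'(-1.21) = 6.13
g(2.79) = -21.12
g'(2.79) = -16.51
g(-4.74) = -57.25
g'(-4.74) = 26.11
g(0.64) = 1.30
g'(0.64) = -4.34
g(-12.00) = -395.96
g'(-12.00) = 67.20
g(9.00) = -232.79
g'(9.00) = -51.66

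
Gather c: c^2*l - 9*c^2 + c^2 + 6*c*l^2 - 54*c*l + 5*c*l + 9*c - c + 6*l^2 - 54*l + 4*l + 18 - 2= c^2*(l - 8) + c*(6*l^2 - 49*l + 8) + 6*l^2 - 50*l + 16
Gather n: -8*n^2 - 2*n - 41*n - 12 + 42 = -8*n^2 - 43*n + 30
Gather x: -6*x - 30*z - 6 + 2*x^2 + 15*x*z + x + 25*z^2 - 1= 2*x^2 + x*(15*z - 5) + 25*z^2 - 30*z - 7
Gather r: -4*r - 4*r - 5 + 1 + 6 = 2 - 8*r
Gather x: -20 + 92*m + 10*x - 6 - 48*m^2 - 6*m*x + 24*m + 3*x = -48*m^2 + 116*m + x*(13 - 6*m) - 26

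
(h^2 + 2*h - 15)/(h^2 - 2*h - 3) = (h + 5)/(h + 1)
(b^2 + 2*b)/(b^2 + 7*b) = (b + 2)/(b + 7)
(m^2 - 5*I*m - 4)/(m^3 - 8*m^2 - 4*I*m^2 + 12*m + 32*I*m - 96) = (m^2 - 5*I*m - 4)/(m^3 + m^2*(-8 - 4*I) + m*(12 + 32*I) - 96)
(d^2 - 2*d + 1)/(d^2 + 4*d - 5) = (d - 1)/(d + 5)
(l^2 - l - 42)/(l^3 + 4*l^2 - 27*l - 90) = (l - 7)/(l^2 - 2*l - 15)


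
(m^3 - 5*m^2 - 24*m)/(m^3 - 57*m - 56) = m*(m + 3)/(m^2 + 8*m + 7)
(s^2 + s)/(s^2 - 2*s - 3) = s/(s - 3)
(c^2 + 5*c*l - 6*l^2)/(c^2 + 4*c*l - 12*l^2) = (c - l)/(c - 2*l)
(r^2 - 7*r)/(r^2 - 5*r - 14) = r/(r + 2)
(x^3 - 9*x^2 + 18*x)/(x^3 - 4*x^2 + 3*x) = (x - 6)/(x - 1)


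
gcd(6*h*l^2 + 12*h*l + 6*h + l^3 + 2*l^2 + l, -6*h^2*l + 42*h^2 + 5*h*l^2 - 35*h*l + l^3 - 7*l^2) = 6*h + l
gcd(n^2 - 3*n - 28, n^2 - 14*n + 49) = n - 7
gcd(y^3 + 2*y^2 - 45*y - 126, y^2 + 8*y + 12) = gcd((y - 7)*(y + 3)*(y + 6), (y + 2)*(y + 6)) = y + 6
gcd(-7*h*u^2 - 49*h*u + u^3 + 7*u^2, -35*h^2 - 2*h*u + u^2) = -7*h + u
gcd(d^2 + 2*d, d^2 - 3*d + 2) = 1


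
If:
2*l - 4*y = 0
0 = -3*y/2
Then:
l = 0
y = 0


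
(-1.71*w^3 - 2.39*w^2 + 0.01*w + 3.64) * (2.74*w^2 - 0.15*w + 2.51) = -4.6854*w^5 - 6.2921*w^4 - 3.9062*w^3 + 3.9732*w^2 - 0.5209*w + 9.1364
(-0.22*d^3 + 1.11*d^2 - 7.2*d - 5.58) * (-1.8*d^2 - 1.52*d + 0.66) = 0.396*d^5 - 1.6636*d^4 + 11.1276*d^3 + 21.7206*d^2 + 3.7296*d - 3.6828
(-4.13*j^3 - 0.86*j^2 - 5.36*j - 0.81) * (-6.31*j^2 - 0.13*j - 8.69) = 26.0603*j^5 + 5.9635*j^4 + 69.8231*j^3 + 13.2813*j^2 + 46.6837*j + 7.0389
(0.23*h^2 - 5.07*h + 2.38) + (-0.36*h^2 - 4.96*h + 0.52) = -0.13*h^2 - 10.03*h + 2.9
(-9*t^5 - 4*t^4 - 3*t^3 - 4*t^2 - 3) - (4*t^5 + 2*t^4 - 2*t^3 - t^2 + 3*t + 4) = -13*t^5 - 6*t^4 - t^3 - 3*t^2 - 3*t - 7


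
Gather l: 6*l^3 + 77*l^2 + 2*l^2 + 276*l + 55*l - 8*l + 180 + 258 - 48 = 6*l^3 + 79*l^2 + 323*l + 390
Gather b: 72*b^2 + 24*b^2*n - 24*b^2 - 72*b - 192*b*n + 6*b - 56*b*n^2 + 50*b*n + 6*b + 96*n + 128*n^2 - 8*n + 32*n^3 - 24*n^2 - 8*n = b^2*(24*n + 48) + b*(-56*n^2 - 142*n - 60) + 32*n^3 + 104*n^2 + 80*n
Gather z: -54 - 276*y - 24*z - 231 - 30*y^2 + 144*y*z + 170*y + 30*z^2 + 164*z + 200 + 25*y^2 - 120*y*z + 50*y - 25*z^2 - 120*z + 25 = -5*y^2 - 56*y + 5*z^2 + z*(24*y + 20) - 60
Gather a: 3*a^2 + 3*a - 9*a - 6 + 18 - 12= 3*a^2 - 6*a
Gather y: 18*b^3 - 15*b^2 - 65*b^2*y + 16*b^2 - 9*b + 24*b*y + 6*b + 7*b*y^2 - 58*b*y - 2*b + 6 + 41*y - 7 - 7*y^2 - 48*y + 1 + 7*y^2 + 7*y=18*b^3 + b^2 + 7*b*y^2 - 5*b + y*(-65*b^2 - 34*b)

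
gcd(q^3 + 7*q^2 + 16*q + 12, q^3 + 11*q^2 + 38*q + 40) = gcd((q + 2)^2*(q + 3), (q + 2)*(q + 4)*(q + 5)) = q + 2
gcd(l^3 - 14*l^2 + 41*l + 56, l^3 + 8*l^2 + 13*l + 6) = l + 1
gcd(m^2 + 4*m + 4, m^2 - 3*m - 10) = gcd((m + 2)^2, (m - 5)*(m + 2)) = m + 2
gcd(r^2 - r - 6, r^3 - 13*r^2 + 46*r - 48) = r - 3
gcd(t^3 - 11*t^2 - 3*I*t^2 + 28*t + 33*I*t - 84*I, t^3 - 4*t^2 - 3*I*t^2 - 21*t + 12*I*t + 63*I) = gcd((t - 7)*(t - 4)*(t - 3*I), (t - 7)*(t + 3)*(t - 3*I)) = t^2 + t*(-7 - 3*I) + 21*I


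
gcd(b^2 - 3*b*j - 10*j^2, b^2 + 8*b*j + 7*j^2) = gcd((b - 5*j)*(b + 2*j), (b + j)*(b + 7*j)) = 1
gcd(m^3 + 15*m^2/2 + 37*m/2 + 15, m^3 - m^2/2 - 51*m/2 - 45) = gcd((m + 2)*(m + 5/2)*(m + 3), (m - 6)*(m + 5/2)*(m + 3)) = m^2 + 11*m/2 + 15/2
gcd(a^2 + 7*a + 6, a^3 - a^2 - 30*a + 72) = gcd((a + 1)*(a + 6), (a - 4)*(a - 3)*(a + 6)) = a + 6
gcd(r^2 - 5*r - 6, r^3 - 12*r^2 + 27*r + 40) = r + 1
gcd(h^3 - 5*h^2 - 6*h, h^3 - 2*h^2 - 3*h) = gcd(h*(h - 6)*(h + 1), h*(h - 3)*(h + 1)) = h^2 + h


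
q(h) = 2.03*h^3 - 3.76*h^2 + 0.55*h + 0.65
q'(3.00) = 32.80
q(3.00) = 23.27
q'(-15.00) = 1483.60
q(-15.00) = -7704.85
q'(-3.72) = 112.80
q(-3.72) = -157.93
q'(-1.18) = 17.90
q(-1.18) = -8.57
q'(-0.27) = 3.02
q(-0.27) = 0.19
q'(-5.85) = 252.96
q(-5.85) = -537.65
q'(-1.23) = 19.01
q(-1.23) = -9.49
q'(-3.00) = 77.92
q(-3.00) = -89.65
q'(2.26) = 14.66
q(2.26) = 6.12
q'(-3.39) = 96.03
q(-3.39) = -123.51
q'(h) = 6.09*h^2 - 7.52*h + 0.55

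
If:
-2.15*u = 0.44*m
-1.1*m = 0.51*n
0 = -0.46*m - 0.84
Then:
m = -1.83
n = 3.94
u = 0.37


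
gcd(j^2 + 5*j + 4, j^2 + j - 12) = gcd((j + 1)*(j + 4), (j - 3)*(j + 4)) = j + 4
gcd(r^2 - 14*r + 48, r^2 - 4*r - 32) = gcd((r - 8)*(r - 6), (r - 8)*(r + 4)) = r - 8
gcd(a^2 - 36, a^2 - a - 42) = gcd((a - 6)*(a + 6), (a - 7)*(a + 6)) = a + 6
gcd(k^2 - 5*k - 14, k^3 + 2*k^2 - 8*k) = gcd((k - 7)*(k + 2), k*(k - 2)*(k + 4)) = 1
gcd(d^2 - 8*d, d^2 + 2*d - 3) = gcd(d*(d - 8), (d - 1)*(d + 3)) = 1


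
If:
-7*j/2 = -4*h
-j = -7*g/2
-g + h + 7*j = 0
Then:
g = 0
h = 0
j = 0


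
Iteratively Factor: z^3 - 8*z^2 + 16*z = (z - 4)*(z^2 - 4*z) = (z - 4)^2*(z)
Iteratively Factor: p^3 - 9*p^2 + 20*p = (p)*(p^2 - 9*p + 20) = p*(p - 5)*(p - 4)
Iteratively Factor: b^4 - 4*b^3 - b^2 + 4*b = (b - 1)*(b^3 - 3*b^2 - 4*b) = (b - 1)*(b + 1)*(b^2 - 4*b) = (b - 4)*(b - 1)*(b + 1)*(b)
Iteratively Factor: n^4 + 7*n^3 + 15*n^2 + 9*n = (n + 3)*(n^3 + 4*n^2 + 3*n) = n*(n + 3)*(n^2 + 4*n + 3) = n*(n + 1)*(n + 3)*(n + 3)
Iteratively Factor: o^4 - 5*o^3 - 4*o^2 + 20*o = (o - 5)*(o^3 - 4*o) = (o - 5)*(o + 2)*(o^2 - 2*o) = o*(o - 5)*(o + 2)*(o - 2)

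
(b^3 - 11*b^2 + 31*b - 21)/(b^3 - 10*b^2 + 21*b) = (b - 1)/b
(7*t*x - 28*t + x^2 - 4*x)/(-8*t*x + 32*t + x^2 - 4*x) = (7*t + x)/(-8*t + x)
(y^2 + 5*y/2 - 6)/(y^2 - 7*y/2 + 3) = (y + 4)/(y - 2)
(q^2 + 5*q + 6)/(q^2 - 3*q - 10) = (q + 3)/(q - 5)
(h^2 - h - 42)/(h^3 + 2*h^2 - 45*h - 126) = 1/(h + 3)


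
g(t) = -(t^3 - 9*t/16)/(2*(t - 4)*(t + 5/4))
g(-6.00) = 2.24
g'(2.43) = 1.89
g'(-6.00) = -0.44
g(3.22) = 4.53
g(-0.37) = 0.02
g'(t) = -(3*t^2 - 9/16)/(2*(t - 4)*(t + 5/4)) + (t^3 - 9*t/16)/(2*(t - 4)*(t + 5/4)^2) + (t^3 - 9*t/16)/(2*(t - 4)^2*(t + 5/4))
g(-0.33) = 0.02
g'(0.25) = -0.03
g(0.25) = -0.01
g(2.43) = 1.12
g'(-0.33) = -0.05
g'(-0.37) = -0.04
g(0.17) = -0.01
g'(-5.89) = -0.43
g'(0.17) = -0.04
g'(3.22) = 9.17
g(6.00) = -7.33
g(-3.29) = 1.14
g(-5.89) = 2.19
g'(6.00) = 0.97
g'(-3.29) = -0.36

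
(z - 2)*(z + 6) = z^2 + 4*z - 12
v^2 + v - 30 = (v - 5)*(v + 6)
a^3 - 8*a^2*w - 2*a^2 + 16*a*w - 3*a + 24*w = (a - 3)*(a + 1)*(a - 8*w)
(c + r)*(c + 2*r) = c^2 + 3*c*r + 2*r^2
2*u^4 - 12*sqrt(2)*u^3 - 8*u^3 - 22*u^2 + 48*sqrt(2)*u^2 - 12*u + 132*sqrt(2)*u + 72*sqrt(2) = (u - 6)*(u - 6*sqrt(2))*(sqrt(2)*u + sqrt(2))^2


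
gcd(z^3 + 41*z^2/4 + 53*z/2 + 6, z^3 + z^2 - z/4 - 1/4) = 1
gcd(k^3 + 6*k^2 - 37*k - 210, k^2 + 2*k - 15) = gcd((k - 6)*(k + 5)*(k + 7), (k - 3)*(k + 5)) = k + 5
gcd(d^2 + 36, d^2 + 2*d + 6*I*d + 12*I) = d + 6*I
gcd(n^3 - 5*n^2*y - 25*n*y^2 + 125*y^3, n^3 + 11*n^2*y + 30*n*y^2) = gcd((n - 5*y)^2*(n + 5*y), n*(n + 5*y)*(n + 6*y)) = n + 5*y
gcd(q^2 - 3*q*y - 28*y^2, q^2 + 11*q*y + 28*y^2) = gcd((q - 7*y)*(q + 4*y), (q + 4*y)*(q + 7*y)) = q + 4*y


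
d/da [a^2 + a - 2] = 2*a + 1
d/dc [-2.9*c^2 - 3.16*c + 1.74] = -5.8*c - 3.16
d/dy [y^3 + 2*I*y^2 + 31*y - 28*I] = 3*y^2 + 4*I*y + 31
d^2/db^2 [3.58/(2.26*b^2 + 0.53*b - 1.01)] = (-36.570416*b^2 - 8.576248*b + 3.58*(4.52*b + 0.53)*(9.04*b + 1.06) + 16.343416)/(2.26*b^2 + 0.53*b - 1.01)^3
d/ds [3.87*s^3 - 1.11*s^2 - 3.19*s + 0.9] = 11.61*s^2 - 2.22*s - 3.19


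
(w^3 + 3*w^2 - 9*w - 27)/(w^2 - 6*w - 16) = (-w^3 - 3*w^2 + 9*w + 27)/(-w^2 + 6*w + 16)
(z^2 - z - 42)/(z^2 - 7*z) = (z + 6)/z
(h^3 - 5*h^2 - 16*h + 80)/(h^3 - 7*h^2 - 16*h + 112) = (h - 5)/(h - 7)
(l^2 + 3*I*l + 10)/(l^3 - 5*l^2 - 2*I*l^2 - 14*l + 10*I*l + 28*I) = (l + 5*I)/(l^2 - 5*l - 14)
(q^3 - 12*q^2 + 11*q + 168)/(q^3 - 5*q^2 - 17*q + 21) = (q - 8)/(q - 1)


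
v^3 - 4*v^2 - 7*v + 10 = (v - 5)*(v - 1)*(v + 2)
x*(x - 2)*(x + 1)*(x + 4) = x^4 + 3*x^3 - 6*x^2 - 8*x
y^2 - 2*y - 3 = (y - 3)*(y + 1)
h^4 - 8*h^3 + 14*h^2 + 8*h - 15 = (h - 5)*(h - 3)*(h - 1)*(h + 1)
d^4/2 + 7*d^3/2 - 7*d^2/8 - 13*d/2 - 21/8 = (d/2 + 1/2)*(d - 3/2)*(d + 1/2)*(d + 7)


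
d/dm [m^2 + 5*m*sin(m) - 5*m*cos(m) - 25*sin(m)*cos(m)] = 5*sqrt(2)*m*sin(m + pi/4) + 2*m - 25*cos(2*m) - 5*sqrt(2)*cos(m + pi/4)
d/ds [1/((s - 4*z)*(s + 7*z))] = ((-s + 4*z)*(s + 7*z) - (s - 4*z)^2)/((s - 4*z)^3*(s + 7*z)^2)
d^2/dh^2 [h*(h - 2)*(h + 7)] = 6*h + 10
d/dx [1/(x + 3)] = -1/(x + 3)^2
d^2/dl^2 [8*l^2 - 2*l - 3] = 16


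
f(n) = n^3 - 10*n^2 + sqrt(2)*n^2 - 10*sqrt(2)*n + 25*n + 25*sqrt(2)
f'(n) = 3*n^2 - 20*n + 2*sqrt(2)*n - 10*sqrt(2) + 25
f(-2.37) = -51.92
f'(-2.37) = 68.41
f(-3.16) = -116.24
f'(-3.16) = 95.08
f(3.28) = 13.89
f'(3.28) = -13.19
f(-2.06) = -32.19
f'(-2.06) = 58.96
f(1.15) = 38.01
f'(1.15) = -4.92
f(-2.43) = -56.08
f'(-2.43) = 70.30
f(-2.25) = -43.93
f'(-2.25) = 64.68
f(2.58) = 23.39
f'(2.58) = -13.48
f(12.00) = 657.30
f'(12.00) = 236.80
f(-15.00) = -5434.31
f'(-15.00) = 943.43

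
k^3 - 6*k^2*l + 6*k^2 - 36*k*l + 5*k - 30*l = (k + 1)*(k + 5)*(k - 6*l)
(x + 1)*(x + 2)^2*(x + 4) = x^4 + 9*x^3 + 28*x^2 + 36*x + 16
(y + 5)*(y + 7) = y^2 + 12*y + 35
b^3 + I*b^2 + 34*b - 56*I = (b - 4*I)*(b - 2*I)*(b + 7*I)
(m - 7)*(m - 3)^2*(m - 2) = m^4 - 15*m^3 + 77*m^2 - 165*m + 126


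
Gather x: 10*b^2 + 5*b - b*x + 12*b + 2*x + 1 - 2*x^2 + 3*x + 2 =10*b^2 + 17*b - 2*x^2 + x*(5 - b) + 3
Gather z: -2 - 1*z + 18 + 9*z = 8*z + 16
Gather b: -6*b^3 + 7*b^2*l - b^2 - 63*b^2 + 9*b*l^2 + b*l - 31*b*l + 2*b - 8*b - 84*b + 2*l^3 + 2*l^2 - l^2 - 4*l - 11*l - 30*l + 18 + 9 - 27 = -6*b^3 + b^2*(7*l - 64) + b*(9*l^2 - 30*l - 90) + 2*l^3 + l^2 - 45*l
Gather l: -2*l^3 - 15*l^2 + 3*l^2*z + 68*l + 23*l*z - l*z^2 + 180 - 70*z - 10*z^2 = -2*l^3 + l^2*(3*z - 15) + l*(-z^2 + 23*z + 68) - 10*z^2 - 70*z + 180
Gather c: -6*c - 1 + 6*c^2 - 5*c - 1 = 6*c^2 - 11*c - 2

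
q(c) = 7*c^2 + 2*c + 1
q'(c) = 14*c + 2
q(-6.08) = 247.60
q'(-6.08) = -83.12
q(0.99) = 9.84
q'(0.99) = 15.86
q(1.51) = 19.98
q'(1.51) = 23.14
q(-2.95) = 56.02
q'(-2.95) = -39.30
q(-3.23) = 67.57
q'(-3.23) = -43.22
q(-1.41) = 12.10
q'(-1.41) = -17.74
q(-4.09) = 109.92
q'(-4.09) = -55.26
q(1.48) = 19.29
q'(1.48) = 22.72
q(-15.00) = 1546.00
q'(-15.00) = -208.00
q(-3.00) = 58.00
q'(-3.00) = -40.00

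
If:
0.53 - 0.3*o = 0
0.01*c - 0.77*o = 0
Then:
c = 136.03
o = 1.77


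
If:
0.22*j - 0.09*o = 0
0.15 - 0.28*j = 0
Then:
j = 0.54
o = 1.31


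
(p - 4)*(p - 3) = p^2 - 7*p + 12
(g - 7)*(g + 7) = g^2 - 49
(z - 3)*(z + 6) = z^2 + 3*z - 18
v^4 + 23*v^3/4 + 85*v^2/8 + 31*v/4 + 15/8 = (v + 1/2)*(v + 1)*(v + 5/4)*(v + 3)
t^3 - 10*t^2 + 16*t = t*(t - 8)*(t - 2)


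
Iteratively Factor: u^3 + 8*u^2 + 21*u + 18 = (u + 2)*(u^2 + 6*u + 9) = (u + 2)*(u + 3)*(u + 3)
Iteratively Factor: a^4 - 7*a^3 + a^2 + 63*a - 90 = (a - 2)*(a^3 - 5*a^2 - 9*a + 45) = (a - 3)*(a - 2)*(a^2 - 2*a - 15) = (a - 5)*(a - 3)*(a - 2)*(a + 3)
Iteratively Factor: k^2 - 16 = (k - 4)*(k + 4)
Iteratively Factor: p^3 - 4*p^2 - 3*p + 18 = (p - 3)*(p^2 - p - 6) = (p - 3)*(p + 2)*(p - 3)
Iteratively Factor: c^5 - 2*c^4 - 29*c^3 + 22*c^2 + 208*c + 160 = (c - 5)*(c^4 + 3*c^3 - 14*c^2 - 48*c - 32) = (c - 5)*(c + 1)*(c^3 + 2*c^2 - 16*c - 32) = (c - 5)*(c - 4)*(c + 1)*(c^2 + 6*c + 8) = (c - 5)*(c - 4)*(c + 1)*(c + 4)*(c + 2)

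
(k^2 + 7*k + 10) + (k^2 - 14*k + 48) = 2*k^2 - 7*k + 58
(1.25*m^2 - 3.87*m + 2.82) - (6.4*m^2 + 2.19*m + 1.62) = -5.15*m^2 - 6.06*m + 1.2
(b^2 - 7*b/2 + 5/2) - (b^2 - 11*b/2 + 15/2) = 2*b - 5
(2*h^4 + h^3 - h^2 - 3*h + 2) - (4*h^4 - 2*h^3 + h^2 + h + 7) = -2*h^4 + 3*h^3 - 2*h^2 - 4*h - 5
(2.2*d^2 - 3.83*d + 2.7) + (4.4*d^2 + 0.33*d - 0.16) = 6.6*d^2 - 3.5*d + 2.54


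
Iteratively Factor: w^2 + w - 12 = (w + 4)*(w - 3)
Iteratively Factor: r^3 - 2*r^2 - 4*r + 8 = (r - 2)*(r^2 - 4) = (r - 2)^2*(r + 2)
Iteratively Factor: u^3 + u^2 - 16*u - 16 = (u + 4)*(u^2 - 3*u - 4) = (u + 1)*(u + 4)*(u - 4)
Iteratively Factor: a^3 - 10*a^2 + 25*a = (a - 5)*(a^2 - 5*a) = (a - 5)^2*(a)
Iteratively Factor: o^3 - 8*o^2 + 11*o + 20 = (o - 5)*(o^2 - 3*o - 4) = (o - 5)*(o - 4)*(o + 1)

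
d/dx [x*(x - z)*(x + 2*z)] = 3*x^2 + 2*x*z - 2*z^2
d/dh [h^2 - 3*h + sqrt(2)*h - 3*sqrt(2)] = 2*h - 3 + sqrt(2)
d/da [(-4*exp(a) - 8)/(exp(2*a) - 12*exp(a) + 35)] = 4*(2*(exp(a) - 6)*(exp(a) + 2) - exp(2*a) + 12*exp(a) - 35)*exp(a)/(exp(2*a) - 12*exp(a) + 35)^2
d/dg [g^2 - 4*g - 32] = 2*g - 4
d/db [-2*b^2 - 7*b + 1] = -4*b - 7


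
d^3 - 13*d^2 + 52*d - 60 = (d - 6)*(d - 5)*(d - 2)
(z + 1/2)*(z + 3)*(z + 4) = z^3 + 15*z^2/2 + 31*z/2 + 6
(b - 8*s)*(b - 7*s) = b^2 - 15*b*s + 56*s^2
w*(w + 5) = w^2 + 5*w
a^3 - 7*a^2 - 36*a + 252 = (a - 7)*(a - 6)*(a + 6)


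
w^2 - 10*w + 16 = (w - 8)*(w - 2)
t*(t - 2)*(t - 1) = t^3 - 3*t^2 + 2*t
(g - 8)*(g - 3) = g^2 - 11*g + 24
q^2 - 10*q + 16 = (q - 8)*(q - 2)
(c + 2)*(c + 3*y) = c^2 + 3*c*y + 2*c + 6*y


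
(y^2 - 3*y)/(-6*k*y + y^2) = (3 - y)/(6*k - y)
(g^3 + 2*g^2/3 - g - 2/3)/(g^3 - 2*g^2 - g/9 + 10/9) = 3*(g + 1)/(3*g - 5)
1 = 1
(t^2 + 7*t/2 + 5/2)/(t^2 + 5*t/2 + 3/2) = (2*t + 5)/(2*t + 3)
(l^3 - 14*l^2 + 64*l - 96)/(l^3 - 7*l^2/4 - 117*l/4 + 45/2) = 4*(l^2 - 8*l + 16)/(4*l^2 + 17*l - 15)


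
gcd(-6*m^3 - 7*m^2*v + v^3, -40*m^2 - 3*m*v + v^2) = 1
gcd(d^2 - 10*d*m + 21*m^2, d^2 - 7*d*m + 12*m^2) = d - 3*m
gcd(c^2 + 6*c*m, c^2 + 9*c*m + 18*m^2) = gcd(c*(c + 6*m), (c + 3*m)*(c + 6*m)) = c + 6*m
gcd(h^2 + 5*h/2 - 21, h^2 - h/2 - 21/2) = h - 7/2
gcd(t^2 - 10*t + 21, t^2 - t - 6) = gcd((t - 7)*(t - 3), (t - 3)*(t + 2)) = t - 3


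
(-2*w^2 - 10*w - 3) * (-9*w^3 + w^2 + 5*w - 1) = 18*w^5 + 88*w^4 + 7*w^3 - 51*w^2 - 5*w + 3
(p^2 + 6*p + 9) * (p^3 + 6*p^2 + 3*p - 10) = p^5 + 12*p^4 + 48*p^3 + 62*p^2 - 33*p - 90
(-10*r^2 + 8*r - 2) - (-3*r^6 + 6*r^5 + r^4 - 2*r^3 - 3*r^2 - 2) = 3*r^6 - 6*r^5 - r^4 + 2*r^3 - 7*r^2 + 8*r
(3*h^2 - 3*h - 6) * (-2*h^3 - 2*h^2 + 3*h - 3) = -6*h^5 + 27*h^3 - 6*h^2 - 9*h + 18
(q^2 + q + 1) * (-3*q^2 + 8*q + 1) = -3*q^4 + 5*q^3 + 6*q^2 + 9*q + 1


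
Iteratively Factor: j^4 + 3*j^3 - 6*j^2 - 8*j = (j + 1)*(j^3 + 2*j^2 - 8*j) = (j - 2)*(j + 1)*(j^2 + 4*j) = j*(j - 2)*(j + 1)*(j + 4)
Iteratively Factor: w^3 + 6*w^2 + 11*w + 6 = (w + 3)*(w^2 + 3*w + 2) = (w + 2)*(w + 3)*(w + 1)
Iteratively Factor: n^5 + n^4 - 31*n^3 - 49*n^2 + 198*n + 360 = (n - 5)*(n^4 + 6*n^3 - n^2 - 54*n - 72) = (n - 5)*(n + 3)*(n^3 + 3*n^2 - 10*n - 24) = (n - 5)*(n + 2)*(n + 3)*(n^2 + n - 12) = (n - 5)*(n - 3)*(n + 2)*(n + 3)*(n + 4)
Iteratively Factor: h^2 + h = (h + 1)*(h)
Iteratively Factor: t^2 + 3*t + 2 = (t + 2)*(t + 1)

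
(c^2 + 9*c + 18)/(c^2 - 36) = (c + 3)/(c - 6)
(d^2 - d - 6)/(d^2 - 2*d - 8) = (d - 3)/(d - 4)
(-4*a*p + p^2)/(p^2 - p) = (-4*a + p)/(p - 1)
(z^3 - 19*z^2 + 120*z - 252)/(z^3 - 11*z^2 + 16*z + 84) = (z - 6)/(z + 2)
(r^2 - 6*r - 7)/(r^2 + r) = (r - 7)/r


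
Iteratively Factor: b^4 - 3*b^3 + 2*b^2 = (b)*(b^3 - 3*b^2 + 2*b) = b*(b - 2)*(b^2 - b) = b*(b - 2)*(b - 1)*(b)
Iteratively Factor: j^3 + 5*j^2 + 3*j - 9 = (j + 3)*(j^2 + 2*j - 3) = (j - 1)*(j + 3)*(j + 3)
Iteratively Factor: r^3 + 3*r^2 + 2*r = (r)*(r^2 + 3*r + 2) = r*(r + 1)*(r + 2)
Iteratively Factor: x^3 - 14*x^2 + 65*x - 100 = (x - 4)*(x^2 - 10*x + 25) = (x - 5)*(x - 4)*(x - 5)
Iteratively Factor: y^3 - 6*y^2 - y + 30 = (y + 2)*(y^2 - 8*y + 15) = (y - 3)*(y + 2)*(y - 5)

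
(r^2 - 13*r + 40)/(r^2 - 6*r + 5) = (r - 8)/(r - 1)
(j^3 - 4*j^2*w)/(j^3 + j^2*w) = (j - 4*w)/(j + w)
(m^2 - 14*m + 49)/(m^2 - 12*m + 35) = (m - 7)/(m - 5)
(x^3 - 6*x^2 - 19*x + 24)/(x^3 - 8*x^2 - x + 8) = (x + 3)/(x + 1)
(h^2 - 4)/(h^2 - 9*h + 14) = (h + 2)/(h - 7)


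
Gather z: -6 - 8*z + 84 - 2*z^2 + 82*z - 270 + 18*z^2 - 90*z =16*z^2 - 16*z - 192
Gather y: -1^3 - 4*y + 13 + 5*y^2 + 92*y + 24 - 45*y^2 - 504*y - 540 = -40*y^2 - 416*y - 504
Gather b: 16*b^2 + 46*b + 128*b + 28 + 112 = 16*b^2 + 174*b + 140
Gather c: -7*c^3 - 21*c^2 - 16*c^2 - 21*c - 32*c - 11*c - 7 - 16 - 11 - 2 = -7*c^3 - 37*c^2 - 64*c - 36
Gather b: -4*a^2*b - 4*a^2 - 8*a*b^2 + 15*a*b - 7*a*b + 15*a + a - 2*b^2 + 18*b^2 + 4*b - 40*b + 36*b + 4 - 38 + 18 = -4*a^2 + 16*a + b^2*(16 - 8*a) + b*(-4*a^2 + 8*a) - 16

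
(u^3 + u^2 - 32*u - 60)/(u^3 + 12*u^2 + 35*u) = (u^2 - 4*u - 12)/(u*(u + 7))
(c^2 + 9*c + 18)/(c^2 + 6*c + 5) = (c^2 + 9*c + 18)/(c^2 + 6*c + 5)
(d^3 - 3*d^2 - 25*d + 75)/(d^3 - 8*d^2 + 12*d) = (d^3 - 3*d^2 - 25*d + 75)/(d*(d^2 - 8*d + 12))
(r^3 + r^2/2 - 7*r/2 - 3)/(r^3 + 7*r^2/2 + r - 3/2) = (2*r^2 - r - 6)/(2*r^2 + 5*r - 3)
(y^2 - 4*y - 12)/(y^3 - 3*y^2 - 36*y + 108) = (y + 2)/(y^2 + 3*y - 18)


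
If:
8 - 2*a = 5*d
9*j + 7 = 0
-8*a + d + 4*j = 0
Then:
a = -34/189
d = 316/189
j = -7/9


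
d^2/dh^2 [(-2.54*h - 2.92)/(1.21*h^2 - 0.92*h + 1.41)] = (-(2.42*h - 0.92)*(2.54*h + 2.92)*(4.84*h - 1.84) + (18.4404*h + 2.3928)*(1.21*h^2 - 0.92*h + 1.41))/(1.21*h^2 - 0.92*h + 1.41)^3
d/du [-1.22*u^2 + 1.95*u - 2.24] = 1.95 - 2.44*u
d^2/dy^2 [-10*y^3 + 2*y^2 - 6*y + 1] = 4 - 60*y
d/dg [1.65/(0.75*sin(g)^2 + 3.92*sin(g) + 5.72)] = -(2.475*sin(g) + 6.468)*cos(g)/(0.75*sin(g)^2 + 3.92*sin(g) + 5.72)^2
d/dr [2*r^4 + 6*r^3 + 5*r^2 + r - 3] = 8*r^3 + 18*r^2 + 10*r + 1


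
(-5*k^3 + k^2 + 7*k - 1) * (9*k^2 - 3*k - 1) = -45*k^5 + 24*k^4 + 65*k^3 - 31*k^2 - 4*k + 1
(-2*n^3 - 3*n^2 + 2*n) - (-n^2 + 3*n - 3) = -2*n^3 - 2*n^2 - n + 3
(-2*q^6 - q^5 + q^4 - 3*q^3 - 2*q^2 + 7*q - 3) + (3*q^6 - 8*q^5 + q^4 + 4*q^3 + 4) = q^6 - 9*q^5 + 2*q^4 + q^3 - 2*q^2 + 7*q + 1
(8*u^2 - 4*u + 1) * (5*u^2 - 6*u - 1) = 40*u^4 - 68*u^3 + 21*u^2 - 2*u - 1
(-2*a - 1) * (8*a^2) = -16*a^3 - 8*a^2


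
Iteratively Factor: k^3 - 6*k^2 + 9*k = (k - 3)*(k^2 - 3*k) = (k - 3)^2*(k)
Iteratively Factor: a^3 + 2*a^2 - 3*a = (a - 1)*(a^2 + 3*a) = (a - 1)*(a + 3)*(a)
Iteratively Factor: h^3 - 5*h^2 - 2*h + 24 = (h + 2)*(h^2 - 7*h + 12) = (h - 4)*(h + 2)*(h - 3)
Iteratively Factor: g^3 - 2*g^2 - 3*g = (g - 3)*(g^2 + g) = (g - 3)*(g + 1)*(g)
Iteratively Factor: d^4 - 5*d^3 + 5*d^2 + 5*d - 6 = (d + 1)*(d^3 - 6*d^2 + 11*d - 6) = (d - 2)*(d + 1)*(d^2 - 4*d + 3) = (d - 3)*(d - 2)*(d + 1)*(d - 1)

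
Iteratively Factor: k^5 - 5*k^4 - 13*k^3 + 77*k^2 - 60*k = (k - 5)*(k^4 - 13*k^2 + 12*k) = (k - 5)*(k - 1)*(k^3 + k^2 - 12*k) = (k - 5)*(k - 3)*(k - 1)*(k^2 + 4*k) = (k - 5)*(k - 3)*(k - 1)*(k + 4)*(k)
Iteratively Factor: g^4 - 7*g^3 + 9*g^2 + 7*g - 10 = (g + 1)*(g^3 - 8*g^2 + 17*g - 10) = (g - 2)*(g + 1)*(g^2 - 6*g + 5) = (g - 5)*(g - 2)*(g + 1)*(g - 1)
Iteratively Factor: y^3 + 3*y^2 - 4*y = (y + 4)*(y^2 - y) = y*(y + 4)*(y - 1)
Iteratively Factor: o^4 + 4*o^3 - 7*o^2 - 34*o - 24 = (o - 3)*(o^3 + 7*o^2 + 14*o + 8) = (o - 3)*(o + 2)*(o^2 + 5*o + 4) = (o - 3)*(o + 1)*(o + 2)*(o + 4)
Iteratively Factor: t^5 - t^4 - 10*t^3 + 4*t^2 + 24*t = (t + 2)*(t^4 - 3*t^3 - 4*t^2 + 12*t) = (t - 2)*(t + 2)*(t^3 - t^2 - 6*t) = t*(t - 2)*(t + 2)*(t^2 - t - 6) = t*(t - 2)*(t + 2)^2*(t - 3)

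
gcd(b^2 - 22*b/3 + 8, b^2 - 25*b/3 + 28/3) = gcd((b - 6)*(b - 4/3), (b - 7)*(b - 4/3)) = b - 4/3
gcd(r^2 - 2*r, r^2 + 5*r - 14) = r - 2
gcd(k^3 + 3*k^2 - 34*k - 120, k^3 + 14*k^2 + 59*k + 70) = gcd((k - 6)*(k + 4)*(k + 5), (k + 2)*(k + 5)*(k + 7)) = k + 5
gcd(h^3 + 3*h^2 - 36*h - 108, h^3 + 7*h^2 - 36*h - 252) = h^2 - 36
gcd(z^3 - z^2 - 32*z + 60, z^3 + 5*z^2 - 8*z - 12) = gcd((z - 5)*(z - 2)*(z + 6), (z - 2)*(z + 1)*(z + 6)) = z^2 + 4*z - 12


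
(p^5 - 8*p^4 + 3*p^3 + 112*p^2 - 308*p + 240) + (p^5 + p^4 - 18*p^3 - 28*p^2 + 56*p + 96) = 2*p^5 - 7*p^4 - 15*p^3 + 84*p^2 - 252*p + 336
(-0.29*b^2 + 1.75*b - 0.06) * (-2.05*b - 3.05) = 0.5945*b^3 - 2.703*b^2 - 5.2145*b + 0.183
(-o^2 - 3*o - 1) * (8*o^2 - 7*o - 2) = -8*o^4 - 17*o^3 + 15*o^2 + 13*o + 2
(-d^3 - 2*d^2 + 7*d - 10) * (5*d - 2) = -5*d^4 - 8*d^3 + 39*d^2 - 64*d + 20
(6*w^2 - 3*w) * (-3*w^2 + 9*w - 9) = -18*w^4 + 63*w^3 - 81*w^2 + 27*w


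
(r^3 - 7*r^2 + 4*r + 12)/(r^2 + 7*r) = (r^3 - 7*r^2 + 4*r + 12)/(r*(r + 7))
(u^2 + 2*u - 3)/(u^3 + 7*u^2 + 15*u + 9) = (u - 1)/(u^2 + 4*u + 3)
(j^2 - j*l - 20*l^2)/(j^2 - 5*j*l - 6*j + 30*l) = (j + 4*l)/(j - 6)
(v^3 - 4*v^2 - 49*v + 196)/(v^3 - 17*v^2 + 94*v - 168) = (v + 7)/(v - 6)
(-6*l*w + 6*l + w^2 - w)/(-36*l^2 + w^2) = (w - 1)/(6*l + w)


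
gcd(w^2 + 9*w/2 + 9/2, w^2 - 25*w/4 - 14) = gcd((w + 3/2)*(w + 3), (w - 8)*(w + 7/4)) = 1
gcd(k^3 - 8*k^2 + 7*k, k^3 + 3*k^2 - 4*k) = k^2 - k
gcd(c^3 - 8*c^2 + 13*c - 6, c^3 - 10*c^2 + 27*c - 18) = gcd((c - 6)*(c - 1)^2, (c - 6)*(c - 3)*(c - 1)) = c^2 - 7*c + 6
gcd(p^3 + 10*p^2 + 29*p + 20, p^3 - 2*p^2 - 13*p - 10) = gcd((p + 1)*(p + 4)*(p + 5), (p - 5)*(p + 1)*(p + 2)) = p + 1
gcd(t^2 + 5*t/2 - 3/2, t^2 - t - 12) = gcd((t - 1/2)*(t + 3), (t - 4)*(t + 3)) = t + 3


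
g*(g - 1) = g^2 - g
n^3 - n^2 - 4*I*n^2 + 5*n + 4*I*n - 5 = (n - 1)*(n - 5*I)*(n + I)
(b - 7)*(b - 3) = b^2 - 10*b + 21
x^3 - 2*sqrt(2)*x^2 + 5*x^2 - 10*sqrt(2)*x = x*(x + 5)*(x - 2*sqrt(2))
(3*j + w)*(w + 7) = 3*j*w + 21*j + w^2 + 7*w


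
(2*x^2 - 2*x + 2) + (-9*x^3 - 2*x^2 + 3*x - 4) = -9*x^3 + x - 2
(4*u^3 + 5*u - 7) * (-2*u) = -8*u^4 - 10*u^2 + 14*u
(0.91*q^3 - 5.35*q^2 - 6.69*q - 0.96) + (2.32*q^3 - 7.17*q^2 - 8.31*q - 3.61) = 3.23*q^3 - 12.52*q^2 - 15.0*q - 4.57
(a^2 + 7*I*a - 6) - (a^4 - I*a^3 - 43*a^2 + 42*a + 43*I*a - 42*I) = -a^4 + I*a^3 + 44*a^2 - 42*a - 36*I*a - 6 + 42*I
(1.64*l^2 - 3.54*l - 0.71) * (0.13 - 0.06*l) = -0.0984*l^3 + 0.4256*l^2 - 0.4176*l - 0.0923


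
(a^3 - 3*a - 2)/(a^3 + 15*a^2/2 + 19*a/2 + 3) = 2*(a^2 - a - 2)/(2*a^2 + 13*a + 6)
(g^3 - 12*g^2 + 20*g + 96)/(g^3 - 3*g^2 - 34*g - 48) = (g - 6)/(g + 3)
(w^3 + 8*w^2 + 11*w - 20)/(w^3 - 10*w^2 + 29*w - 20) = (w^2 + 9*w + 20)/(w^2 - 9*w + 20)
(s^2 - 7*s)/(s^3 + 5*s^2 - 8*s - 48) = s*(s - 7)/(s^3 + 5*s^2 - 8*s - 48)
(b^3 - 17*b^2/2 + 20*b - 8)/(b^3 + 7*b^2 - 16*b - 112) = (b^2 - 9*b/2 + 2)/(b^2 + 11*b + 28)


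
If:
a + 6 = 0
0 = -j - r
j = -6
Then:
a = -6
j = -6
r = 6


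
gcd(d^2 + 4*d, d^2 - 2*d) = d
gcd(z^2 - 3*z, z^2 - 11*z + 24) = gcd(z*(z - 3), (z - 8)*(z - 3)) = z - 3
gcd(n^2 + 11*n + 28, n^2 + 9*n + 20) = n + 4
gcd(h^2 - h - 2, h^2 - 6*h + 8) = h - 2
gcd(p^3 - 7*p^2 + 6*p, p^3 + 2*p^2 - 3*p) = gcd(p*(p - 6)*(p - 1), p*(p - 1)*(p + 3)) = p^2 - p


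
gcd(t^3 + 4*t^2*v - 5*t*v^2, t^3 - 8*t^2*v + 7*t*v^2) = t^2 - t*v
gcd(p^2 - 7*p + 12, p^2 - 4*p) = p - 4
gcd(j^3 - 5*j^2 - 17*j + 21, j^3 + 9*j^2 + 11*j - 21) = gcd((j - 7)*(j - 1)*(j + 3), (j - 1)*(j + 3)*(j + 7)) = j^2 + 2*j - 3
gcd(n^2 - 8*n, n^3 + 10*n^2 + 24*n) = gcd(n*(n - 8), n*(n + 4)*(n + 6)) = n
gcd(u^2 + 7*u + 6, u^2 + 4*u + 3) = u + 1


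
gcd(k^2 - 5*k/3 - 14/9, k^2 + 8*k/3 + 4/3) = k + 2/3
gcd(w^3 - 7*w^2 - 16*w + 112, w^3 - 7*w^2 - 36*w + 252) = w - 7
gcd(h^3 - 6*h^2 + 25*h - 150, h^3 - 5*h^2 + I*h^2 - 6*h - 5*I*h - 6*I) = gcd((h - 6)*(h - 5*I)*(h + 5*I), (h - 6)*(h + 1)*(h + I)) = h - 6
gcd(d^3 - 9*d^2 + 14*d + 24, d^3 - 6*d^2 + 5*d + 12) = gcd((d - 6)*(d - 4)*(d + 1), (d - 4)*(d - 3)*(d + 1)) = d^2 - 3*d - 4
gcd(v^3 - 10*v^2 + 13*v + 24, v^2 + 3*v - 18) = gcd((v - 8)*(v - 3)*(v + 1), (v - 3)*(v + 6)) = v - 3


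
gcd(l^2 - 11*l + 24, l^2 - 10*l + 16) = l - 8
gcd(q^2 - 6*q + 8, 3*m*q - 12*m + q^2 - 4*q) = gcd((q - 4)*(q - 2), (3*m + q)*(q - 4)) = q - 4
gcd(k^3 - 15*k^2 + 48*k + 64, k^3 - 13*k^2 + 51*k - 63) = 1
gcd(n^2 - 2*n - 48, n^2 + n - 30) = n + 6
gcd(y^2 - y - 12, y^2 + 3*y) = y + 3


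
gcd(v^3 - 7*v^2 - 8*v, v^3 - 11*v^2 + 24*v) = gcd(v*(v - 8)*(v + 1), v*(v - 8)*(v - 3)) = v^2 - 8*v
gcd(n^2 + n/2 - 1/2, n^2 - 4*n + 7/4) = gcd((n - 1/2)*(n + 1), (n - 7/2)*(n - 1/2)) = n - 1/2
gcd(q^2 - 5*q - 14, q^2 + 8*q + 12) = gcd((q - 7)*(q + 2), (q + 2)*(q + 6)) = q + 2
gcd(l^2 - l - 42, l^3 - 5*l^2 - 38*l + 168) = l^2 - l - 42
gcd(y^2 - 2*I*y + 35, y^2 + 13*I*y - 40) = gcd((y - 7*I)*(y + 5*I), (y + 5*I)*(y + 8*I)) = y + 5*I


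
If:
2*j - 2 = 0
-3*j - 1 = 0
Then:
No Solution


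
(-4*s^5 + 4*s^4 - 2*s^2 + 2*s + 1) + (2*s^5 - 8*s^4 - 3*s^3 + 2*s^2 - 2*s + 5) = -2*s^5 - 4*s^4 - 3*s^3 + 6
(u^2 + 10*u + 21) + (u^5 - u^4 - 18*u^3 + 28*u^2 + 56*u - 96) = u^5 - u^4 - 18*u^3 + 29*u^2 + 66*u - 75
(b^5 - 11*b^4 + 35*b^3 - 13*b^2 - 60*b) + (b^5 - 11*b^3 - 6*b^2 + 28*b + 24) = 2*b^5 - 11*b^4 + 24*b^3 - 19*b^2 - 32*b + 24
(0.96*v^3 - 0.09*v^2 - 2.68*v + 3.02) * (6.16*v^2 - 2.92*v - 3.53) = 5.9136*v^5 - 3.3576*v^4 - 19.6348*v^3 + 26.7465*v^2 + 0.641999999999999*v - 10.6606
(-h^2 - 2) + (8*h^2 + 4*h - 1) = 7*h^2 + 4*h - 3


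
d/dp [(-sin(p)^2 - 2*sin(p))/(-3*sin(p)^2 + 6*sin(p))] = -4*cos(p)/(3*(sin(p) - 2)^2)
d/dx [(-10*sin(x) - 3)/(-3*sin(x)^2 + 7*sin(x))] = 3*(-10*cos(x) - 6/tan(x) + 7*cos(x)/sin(x)^2)/(3*sin(x) - 7)^2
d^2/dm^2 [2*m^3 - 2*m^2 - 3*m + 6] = 12*m - 4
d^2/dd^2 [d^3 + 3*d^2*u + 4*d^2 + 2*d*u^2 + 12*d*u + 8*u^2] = 6*d + 6*u + 8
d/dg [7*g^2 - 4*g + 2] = 14*g - 4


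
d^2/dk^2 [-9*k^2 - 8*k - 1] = -18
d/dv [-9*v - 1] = -9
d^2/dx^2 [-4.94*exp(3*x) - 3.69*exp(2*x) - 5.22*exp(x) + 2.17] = (-44.46*exp(2*x) - 14.76*exp(x) - 5.22)*exp(x)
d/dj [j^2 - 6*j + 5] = 2*j - 6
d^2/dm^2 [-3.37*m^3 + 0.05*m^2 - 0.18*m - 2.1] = 0.1 - 20.22*m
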